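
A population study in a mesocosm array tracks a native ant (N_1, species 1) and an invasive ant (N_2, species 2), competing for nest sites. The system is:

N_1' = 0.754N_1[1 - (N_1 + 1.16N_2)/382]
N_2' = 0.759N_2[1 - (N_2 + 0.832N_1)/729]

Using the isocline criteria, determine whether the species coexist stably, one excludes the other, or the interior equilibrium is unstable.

species 2 excludes species 1

Compare the nullcline intercepts: K1/α12 = 382/1.16 = 329 < K2 = 729; K2/α21 = 729/0.832 = 876 > K1 = 382.
Since the inequalities point opposite ways, species 2 can invade but species 1 cannot.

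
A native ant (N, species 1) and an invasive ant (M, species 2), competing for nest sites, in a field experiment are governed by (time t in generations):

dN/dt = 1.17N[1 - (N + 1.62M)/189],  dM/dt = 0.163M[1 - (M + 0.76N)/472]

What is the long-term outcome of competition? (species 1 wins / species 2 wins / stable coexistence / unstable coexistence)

species 2 excludes species 1

Compare the nullcline intercepts: K1/α12 = 189/1.62 = 117 < K2 = 472; K2/α21 = 472/0.76 = 621 > K1 = 189.
Since the inequalities point opposite ways, species 2 can invade but species 1 cannot.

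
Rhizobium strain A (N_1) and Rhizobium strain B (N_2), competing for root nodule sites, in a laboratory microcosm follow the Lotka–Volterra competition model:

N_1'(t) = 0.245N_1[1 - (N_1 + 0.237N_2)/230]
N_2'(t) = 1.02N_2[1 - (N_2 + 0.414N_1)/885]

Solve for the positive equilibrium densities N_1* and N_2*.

Setting both brackets to zero gives the nullclines N_1 + 0.237N_2 = 230 and 0.414N_1 + N_2 = 885.
Substituting N_2 = 885 - 0.414N_1 into the first: N_1(1 - 0.237·0.414) = 230 - 0.237·885.
So N_1* = 20.3/0.902 = 22.5, and then N_2* = 885 - 0.414·22.5 = 876.

N_1* ≈ 22.5, N_2* ≈ 876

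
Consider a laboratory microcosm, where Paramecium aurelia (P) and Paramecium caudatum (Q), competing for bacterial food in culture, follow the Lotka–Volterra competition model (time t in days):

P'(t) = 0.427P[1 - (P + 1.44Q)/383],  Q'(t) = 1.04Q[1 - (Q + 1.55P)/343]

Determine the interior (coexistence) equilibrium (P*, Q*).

Setting both brackets to zero gives the nullclines P + 1.44Q = 383 and 1.55P + Q = 343.
Substituting Q = 343 - 1.55P into the first: P(1 - 1.44·1.55) = 383 - 1.44·343.
So P* = -111/-1.23 = 90, and then Q* = 343 - 1.55·90 = 203.

P* ≈ 90, Q* ≈ 203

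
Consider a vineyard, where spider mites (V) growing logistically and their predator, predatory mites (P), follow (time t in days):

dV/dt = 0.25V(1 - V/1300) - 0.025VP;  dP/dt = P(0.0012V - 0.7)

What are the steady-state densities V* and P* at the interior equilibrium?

From dP/dt = 0 with P > 0: 0.0012V* = 0.7, so V* = 583.
Substitute into dV/dt = 0: 0.25(1 - 583/1300) = 0.025P*.
The bracket is 0.551, giving P* = 0.138/0.025 = 5.51.

V* ≈ 583, P* ≈ 5.51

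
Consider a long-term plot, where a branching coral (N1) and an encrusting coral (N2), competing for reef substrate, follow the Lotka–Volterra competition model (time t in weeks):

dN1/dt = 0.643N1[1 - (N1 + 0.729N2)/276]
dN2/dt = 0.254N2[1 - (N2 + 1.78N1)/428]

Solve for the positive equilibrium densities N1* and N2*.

Setting both brackets to zero gives the nullclines N1 + 0.729N2 = 276 and 1.78N1 + N2 = 428.
Substituting N2 = 428 - 1.78N1 into the first: N1(1 - 0.729·1.78) = 276 - 0.729·428.
So N1* = -36/-0.298 = 121, and then N2* = 428 - 1.78·121 = 213.

N1* ≈ 121, N2* ≈ 213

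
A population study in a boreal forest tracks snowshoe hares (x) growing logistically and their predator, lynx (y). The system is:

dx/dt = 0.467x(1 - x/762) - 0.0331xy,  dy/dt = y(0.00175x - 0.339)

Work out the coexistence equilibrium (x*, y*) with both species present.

From dy/dt = 0 with y > 0: 0.00175x* = 0.339, so x* = 194.
Substitute into dx/dt = 0: 0.467(1 - 194/762) = 0.0331y*.
The bracket is 0.746, giving y* = 0.348/0.0331 = 10.5.

x* ≈ 194, y* ≈ 10.5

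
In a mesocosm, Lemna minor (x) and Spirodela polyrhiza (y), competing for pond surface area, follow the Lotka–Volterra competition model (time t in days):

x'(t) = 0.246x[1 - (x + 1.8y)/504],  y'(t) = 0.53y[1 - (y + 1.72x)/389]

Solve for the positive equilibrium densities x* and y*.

x* ≈ 93.6, y* ≈ 228

Setting both brackets to zero gives the nullclines x + 1.8y = 504 and 1.72x + y = 389.
Substituting y = 389 - 1.72x into the first: x(1 - 1.8·1.72) = 504 - 1.8·389.
So x* = -196/-2.1 = 93.6, and then y* = 389 - 1.72·93.6 = 228.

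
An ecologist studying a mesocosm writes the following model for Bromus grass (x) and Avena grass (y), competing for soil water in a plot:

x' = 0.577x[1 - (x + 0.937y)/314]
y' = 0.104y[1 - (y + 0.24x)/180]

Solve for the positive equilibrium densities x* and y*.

Setting both brackets to zero gives the nullclines x + 0.937y = 314 and 0.24x + y = 180.
Substituting y = 180 - 0.24x into the first: x(1 - 0.937·0.24) = 314 - 0.937·180.
So x* = 145/0.775 = 188, and then y* = 180 - 0.24·188 = 135.

x* ≈ 188, y* ≈ 135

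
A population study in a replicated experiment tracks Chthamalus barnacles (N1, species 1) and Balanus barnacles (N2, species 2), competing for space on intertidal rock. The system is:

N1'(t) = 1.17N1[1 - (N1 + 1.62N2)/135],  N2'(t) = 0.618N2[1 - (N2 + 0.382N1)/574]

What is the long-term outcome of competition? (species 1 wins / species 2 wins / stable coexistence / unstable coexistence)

species 2 excludes species 1

Compare the nullcline intercepts: K1/α12 = 135/1.62 = 83.3 < K2 = 574; K2/α21 = 574/0.382 = 1500 > K1 = 135.
Since the inequalities point opposite ways, species 2 can invade but species 1 cannot.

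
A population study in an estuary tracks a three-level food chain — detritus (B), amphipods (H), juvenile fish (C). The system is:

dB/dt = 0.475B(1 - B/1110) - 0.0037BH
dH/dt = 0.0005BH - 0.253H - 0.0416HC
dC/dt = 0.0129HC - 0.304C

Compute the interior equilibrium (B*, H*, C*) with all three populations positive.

From dC/dt = 0: 0.0129H* = 0.304, so H* = 23.6.
From dB/dt = 0: 0.475(1 - B*/1110) = 0.0037·23.6, giving B* = 1110·(1 - 0.184) = 906.
From dH/dt = 0: 0.0005·906 - 0.253 = 0.0416C*, so C* = 0.2/0.0416 = 4.81.

B* ≈ 906, H* ≈ 23.6, C* ≈ 4.81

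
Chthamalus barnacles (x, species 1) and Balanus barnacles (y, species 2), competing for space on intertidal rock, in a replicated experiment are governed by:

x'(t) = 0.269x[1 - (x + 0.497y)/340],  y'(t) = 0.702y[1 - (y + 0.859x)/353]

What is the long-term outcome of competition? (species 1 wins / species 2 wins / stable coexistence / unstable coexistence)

Compare the nullcline intercepts: K1/α12 = 340/0.497 = 684 > K2 = 353; K2/α21 = 353/0.859 = 411 > K1 = 340.
Since both inequalities hold, each species can invade when rare, so the interior equilibrium is stable.

stable coexistence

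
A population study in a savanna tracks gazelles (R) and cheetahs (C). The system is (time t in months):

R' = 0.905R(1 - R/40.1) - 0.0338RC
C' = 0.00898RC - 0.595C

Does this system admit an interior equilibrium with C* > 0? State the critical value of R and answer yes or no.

Threshold R = 66.3; K < 66.3, so no, the predator goes extinct.

The predator equation gives dC/dt > 0 only when R > 0.595/0.00898 = 66.3.
Without the predator, R → K = 40.1. Since 40.1 < 66.3, the predator cannot invade.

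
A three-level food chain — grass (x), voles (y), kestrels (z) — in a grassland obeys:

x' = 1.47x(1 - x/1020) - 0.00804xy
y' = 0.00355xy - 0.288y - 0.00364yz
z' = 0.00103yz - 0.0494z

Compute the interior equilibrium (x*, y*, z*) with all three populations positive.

x* ≈ 752, y* ≈ 48, z* ≈ 655

From dz/dt = 0: 0.00103y* = 0.0494, so y* = 48.
From dx/dt = 0: 1.47(1 - x*/1020) = 0.00804·48, giving x* = 1020·(1 - 0.262) = 752.
From dy/dt = 0: 0.00355·752 - 0.288 = 0.00364z*, so z* = 2.38/0.00364 = 655.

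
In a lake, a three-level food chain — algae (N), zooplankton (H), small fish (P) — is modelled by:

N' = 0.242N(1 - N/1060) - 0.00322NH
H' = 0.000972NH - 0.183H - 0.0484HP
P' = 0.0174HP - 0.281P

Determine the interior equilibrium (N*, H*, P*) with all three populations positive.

N* ≈ 832, H* ≈ 16.1, P* ≈ 12.9

From dP/dt = 0: 0.0174H* = 0.281, so H* = 16.1.
From dN/dt = 0: 0.242(1 - N*/1060) = 0.00322·16.1, giving N* = 1060·(1 - 0.215) = 832.
From dH/dt = 0: 0.000972·832 - 0.183 = 0.0484P*, so P* = 0.626/0.0484 = 12.9.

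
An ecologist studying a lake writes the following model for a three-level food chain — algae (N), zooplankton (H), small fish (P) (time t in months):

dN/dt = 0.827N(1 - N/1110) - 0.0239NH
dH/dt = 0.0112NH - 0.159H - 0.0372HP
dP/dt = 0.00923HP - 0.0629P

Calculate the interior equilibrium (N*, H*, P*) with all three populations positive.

N* ≈ 891, H* ≈ 6.81, P* ≈ 264

From dP/dt = 0: 0.00923H* = 0.0629, so H* = 6.81.
From dN/dt = 0: 0.827(1 - N*/1110) = 0.0239·6.81, giving N* = 1110·(1 - 0.197) = 891.
From dH/dt = 0: 0.0112·891 - 0.159 = 0.0372P*, so P* = 9.82/0.0372 = 264.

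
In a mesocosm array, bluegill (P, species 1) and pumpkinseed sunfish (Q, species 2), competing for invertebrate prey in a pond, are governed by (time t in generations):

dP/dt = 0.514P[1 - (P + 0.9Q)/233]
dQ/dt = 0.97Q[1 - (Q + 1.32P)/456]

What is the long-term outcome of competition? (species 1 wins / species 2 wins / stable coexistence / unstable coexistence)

species 2 excludes species 1

Compare the nullcline intercepts: K1/α12 = 233/0.9 = 259 < K2 = 456; K2/α21 = 456/1.32 = 345 > K1 = 233.
Since the inequalities point opposite ways, species 2 can invade but species 1 cannot.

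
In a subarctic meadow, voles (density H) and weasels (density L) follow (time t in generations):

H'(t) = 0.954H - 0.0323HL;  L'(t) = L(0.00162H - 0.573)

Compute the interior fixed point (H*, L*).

Set dL/dt = 0 with L > 0: 0.00162H - 0.573 = 0, so H* = 0.573/0.00162 = 354.
Set dH/dt = 0 with H > 0: 0.954 - 0.0323L = 0, so L* = 0.954/0.0323 = 29.5.

H* ≈ 354, L* ≈ 29.5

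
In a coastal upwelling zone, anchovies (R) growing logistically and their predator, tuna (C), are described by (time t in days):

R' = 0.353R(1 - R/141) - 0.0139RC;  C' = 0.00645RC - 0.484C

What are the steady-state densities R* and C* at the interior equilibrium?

R* ≈ 75, C* ≈ 11.9

From dC/dt = 0 with C > 0: 0.00645R* = 0.484, so R* = 75.
Substitute into dR/dt = 0: 0.353(1 - 75/141) = 0.0139C*.
The bracket is 0.468, giving C* = 0.165/0.0139 = 11.9.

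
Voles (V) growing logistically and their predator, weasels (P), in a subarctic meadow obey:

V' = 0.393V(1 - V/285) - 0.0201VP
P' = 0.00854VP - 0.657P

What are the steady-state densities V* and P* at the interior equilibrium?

From dP/dt = 0 with P > 0: 0.00854V* = 0.657, so V* = 76.9.
Substitute into dV/dt = 0: 0.393(1 - 76.9/285) = 0.0201P*.
The bracket is 0.73, giving P* = 0.287/0.0201 = 14.3.

V* ≈ 76.9, P* ≈ 14.3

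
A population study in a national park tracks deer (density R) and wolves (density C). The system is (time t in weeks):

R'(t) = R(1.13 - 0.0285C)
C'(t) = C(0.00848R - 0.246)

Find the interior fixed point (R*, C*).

Set dC/dt = 0 with C > 0: 0.00848R - 0.246 = 0, so R* = 0.246/0.00848 = 29.
Set dR/dt = 0 with R > 0: 1.13 - 0.0285C = 0, so C* = 1.13/0.0285 = 39.6.

R* ≈ 29, C* ≈ 39.6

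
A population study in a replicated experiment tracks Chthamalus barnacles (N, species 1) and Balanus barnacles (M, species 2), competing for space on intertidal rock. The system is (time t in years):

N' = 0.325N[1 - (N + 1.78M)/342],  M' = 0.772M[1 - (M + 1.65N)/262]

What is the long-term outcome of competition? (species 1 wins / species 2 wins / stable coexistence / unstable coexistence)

Compare the nullcline intercepts: K1/α12 = 342/1.78 = 192 < K2 = 262; K2/α21 = 262/1.65 = 159 < K1 = 342.
Since both are reversed, neither can invade when rare; the interior point is a saddle.

unstable coexistence (outcome depends on initial conditions)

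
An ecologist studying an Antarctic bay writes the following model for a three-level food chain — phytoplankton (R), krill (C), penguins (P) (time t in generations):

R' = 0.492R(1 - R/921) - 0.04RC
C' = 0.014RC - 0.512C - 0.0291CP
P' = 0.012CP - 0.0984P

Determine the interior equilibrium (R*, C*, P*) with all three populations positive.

R* ≈ 307, C* ≈ 8.2, P* ≈ 130

From dP/dt = 0: 0.012C* = 0.0984, so C* = 8.2.
From dR/dt = 0: 0.492(1 - R*/921) = 0.04·8.2, giving R* = 921·(1 - 0.667) = 307.
From dC/dt = 0: 0.014·307 - 0.512 = 0.0291P*, so P* = 3.79/0.0291 = 130.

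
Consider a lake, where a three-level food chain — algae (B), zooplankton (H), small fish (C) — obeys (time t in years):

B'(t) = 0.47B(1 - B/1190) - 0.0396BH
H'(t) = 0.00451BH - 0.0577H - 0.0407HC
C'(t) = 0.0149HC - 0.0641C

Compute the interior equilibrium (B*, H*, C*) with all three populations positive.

From dC/dt = 0: 0.0149H* = 0.0641, so H* = 4.3.
From dB/dt = 0: 0.47(1 - B*/1190) = 0.0396·4.3, giving B* = 1190·(1 - 0.362) = 759.
From dH/dt = 0: 0.00451·759 - 0.0577 = 0.0407C*, so C* = 3.36/0.0407 = 82.7.

B* ≈ 759, H* ≈ 4.3, C* ≈ 82.7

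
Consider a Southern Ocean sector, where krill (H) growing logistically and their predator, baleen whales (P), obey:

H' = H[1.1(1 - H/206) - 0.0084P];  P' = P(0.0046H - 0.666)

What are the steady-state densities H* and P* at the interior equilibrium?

From dP/dt = 0 with P > 0: 0.0046H* = 0.666, so H* = 145.
Substitute into dH/dt = 0: 1.1(1 - 145/206) = 0.0084P*.
The bracket is 0.297, giving P* = 0.327/0.0084 = 38.9.

H* ≈ 145, P* ≈ 38.9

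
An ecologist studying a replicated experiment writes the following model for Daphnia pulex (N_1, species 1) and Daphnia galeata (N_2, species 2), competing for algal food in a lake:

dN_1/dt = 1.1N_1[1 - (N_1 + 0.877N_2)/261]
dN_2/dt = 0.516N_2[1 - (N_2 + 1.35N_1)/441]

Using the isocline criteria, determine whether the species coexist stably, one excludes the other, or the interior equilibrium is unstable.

species 2 excludes species 1

Compare the nullcline intercepts: K1/α12 = 261/0.877 = 298 < K2 = 441; K2/α21 = 441/1.35 = 327 > K1 = 261.
Since the inequalities point opposite ways, species 2 can invade but species 1 cannot.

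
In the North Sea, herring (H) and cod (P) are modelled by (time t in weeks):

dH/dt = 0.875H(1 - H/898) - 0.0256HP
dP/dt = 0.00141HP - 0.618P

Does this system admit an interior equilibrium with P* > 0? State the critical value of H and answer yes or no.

The predator equation gives dP/dt > 0 only when H > 0.618/0.00141 = 438.
Without the predator, H → K = 898. Since 898 > 438, the predator can invade and persist.

Threshold H = 438; K > 438, so yes, the predator persists.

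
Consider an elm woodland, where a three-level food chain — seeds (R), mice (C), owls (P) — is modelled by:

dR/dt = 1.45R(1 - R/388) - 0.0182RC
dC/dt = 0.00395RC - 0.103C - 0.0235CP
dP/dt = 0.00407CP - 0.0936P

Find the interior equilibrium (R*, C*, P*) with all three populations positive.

R* ≈ 276, C* ≈ 23, P* ≈ 42

From dP/dt = 0: 0.00407C* = 0.0936, so C* = 23.
From dR/dt = 0: 1.45(1 - R*/388) = 0.0182·23, giving R* = 388·(1 - 0.289) = 276.
From dC/dt = 0: 0.00395·276 - 0.103 = 0.0235P*, so P* = 0.987/0.0235 = 42.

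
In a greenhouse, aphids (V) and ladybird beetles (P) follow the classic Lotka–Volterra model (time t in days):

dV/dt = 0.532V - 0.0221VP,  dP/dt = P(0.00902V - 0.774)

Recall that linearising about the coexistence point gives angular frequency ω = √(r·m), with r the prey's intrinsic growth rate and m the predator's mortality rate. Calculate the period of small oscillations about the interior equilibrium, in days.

T ≈ 9.79 days

Here r = 0.532 and m = 0.774, so r·m = 0.412.
ω = √0.412 = 0.642 per day, hence T = 2π/ω ≈ 9.79 days.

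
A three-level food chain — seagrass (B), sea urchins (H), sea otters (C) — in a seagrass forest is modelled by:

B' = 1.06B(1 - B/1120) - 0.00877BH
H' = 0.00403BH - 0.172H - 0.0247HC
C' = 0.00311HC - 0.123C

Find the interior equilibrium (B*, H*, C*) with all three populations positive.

B* ≈ 754, H* ≈ 39.5, C* ≈ 116

From dC/dt = 0: 0.00311H* = 0.123, so H* = 39.5.
From dB/dt = 0: 1.06(1 - B*/1120) = 0.00877·39.5, giving B* = 1120·(1 - 0.327) = 754.
From dH/dt = 0: 0.00403·754 - 0.172 = 0.0247C*, so C* = 2.86/0.0247 = 116.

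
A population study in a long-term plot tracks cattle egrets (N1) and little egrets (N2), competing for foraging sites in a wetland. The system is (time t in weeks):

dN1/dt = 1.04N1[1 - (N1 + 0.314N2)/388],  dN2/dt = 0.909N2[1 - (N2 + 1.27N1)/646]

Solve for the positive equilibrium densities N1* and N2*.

N1* ≈ 308, N2* ≈ 255

Setting both brackets to zero gives the nullclines N1 + 0.314N2 = 388 and 1.27N1 + N2 = 646.
Substituting N2 = 646 - 1.27N1 into the first: N1(1 - 0.314·1.27) = 388 - 0.314·646.
So N1* = 185/0.601 = 308, and then N2* = 646 - 1.27·308 = 255.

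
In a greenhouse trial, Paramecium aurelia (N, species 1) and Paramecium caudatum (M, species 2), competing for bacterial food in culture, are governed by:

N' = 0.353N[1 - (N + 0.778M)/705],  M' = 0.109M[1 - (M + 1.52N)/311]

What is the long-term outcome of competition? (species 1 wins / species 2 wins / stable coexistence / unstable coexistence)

Compare the nullcline intercepts: K1/α12 = 705/0.778 = 906 > K2 = 311; K2/α21 = 311/1.52 = 205 < K1 = 705.
Since the inequalities point opposite ways, species 1 can invade but species 2 cannot.

species 1 excludes species 2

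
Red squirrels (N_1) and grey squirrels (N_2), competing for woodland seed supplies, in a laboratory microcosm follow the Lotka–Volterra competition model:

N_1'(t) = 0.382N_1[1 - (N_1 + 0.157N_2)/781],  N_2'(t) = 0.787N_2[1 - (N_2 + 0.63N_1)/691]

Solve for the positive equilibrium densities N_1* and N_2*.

N_1* ≈ 746, N_2* ≈ 221

Setting both brackets to zero gives the nullclines N_1 + 0.157N_2 = 781 and 0.63N_1 + N_2 = 691.
Substituting N_2 = 691 - 0.63N_1 into the first: N_1(1 - 0.157·0.63) = 781 - 0.157·691.
So N_1* = 673/0.901 = 746, and then N_2* = 691 - 0.63·746 = 221.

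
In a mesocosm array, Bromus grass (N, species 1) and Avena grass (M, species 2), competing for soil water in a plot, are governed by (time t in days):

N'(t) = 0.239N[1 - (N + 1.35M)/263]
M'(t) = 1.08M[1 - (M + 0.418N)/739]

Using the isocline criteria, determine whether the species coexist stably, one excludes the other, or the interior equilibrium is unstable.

Compare the nullcline intercepts: K1/α12 = 263/1.35 = 195 < K2 = 739; K2/α21 = 739/0.418 = 1770 > K1 = 263.
Since the inequalities point opposite ways, species 2 can invade but species 1 cannot.

species 2 excludes species 1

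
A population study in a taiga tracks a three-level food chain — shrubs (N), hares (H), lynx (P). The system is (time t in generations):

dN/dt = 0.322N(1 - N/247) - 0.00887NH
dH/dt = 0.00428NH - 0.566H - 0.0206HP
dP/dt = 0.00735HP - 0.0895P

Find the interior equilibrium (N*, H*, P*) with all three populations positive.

From dP/dt = 0: 0.00735H* = 0.0895, so H* = 12.2.
From dN/dt = 0: 0.322(1 - N*/247) = 0.00887·12.2, giving N* = 247·(1 - 0.335) = 164.
From dH/dt = 0: 0.00428·164 - 0.566 = 0.0206P*, so P* = 0.137/0.0206 = 6.63.

N* ≈ 164, H* ≈ 12.2, P* ≈ 6.63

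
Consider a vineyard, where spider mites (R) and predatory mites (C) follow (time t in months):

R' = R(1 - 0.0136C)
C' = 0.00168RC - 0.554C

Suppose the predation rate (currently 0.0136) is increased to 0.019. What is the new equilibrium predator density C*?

C* ≈ 52.6

At the interior fixed point, setting dR/dt = 0 with R > 0 fixes C* = (prey growth rate)/(RC coefficient) — independent of the other coefficients.
With the change, C* = 1/0.019 = 52.6; it falls from 73.5.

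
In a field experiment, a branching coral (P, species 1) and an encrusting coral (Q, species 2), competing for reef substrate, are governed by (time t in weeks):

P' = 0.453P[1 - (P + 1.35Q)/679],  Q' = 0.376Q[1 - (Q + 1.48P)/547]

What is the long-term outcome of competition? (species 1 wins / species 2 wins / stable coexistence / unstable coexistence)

unstable coexistence (outcome depends on initial conditions)

Compare the nullcline intercepts: K1/α12 = 679/1.35 = 503 < K2 = 547; K2/α21 = 547/1.48 = 370 < K1 = 679.
Since both are reversed, neither can invade when rare; the interior point is a saddle.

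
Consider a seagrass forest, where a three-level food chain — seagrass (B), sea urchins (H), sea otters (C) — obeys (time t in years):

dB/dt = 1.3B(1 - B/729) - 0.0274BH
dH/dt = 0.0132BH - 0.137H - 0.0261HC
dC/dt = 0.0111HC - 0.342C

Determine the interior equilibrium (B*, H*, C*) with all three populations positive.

From dC/dt = 0: 0.0111H* = 0.342, so H* = 30.8.
From dB/dt = 0: 1.3(1 - B*/729) = 0.0274·30.8, giving B* = 729·(1 - 0.649) = 256.
From dH/dt = 0: 0.0132·256 - 0.137 = 0.0261C*, so C* = 3.24/0.0261 = 124.

B* ≈ 256, H* ≈ 30.8, C* ≈ 124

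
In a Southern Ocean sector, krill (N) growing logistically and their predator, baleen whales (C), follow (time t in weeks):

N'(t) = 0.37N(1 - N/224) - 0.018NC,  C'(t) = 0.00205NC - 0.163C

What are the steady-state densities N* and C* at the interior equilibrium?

From dC/dt = 0 with C > 0: 0.00205N* = 0.163, so N* = 79.5.
Substitute into dN/dt = 0: 0.37(1 - 79.5/224) = 0.018C*.
The bracket is 0.645, giving C* = 0.239/0.018 = 13.3.

N* ≈ 79.5, C* ≈ 13.3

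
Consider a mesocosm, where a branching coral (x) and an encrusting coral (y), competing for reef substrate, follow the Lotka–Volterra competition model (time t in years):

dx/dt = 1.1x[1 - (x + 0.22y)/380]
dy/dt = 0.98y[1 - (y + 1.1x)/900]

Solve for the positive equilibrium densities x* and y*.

Setting both brackets to zero gives the nullclines x + 0.22y = 380 and 1.1x + y = 900.
Substituting y = 900 - 1.1x into the first: x(1 - 0.22·1.1) = 380 - 0.22·900.
So x* = 182/0.758 = 240, and then y* = 900 - 1.1·240 = 636.

x* ≈ 240, y* ≈ 636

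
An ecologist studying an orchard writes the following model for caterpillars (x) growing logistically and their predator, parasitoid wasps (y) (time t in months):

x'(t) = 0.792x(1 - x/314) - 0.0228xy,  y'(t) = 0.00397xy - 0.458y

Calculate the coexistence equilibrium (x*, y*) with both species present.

From dy/dt = 0 with y > 0: 0.00397x* = 0.458, so x* = 115.
Substitute into dx/dt = 0: 0.792(1 - 115/314) = 0.0228y*.
The bracket is 0.633, giving y* = 0.501/0.0228 = 22.

x* ≈ 115, y* ≈ 22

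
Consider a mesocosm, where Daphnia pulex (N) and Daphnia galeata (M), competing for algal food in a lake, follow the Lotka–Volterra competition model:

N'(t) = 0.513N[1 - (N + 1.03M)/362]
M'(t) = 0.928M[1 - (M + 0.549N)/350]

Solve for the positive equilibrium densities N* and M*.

N* ≈ 3.45, M* ≈ 348

Setting both brackets to zero gives the nullclines N + 1.03M = 362 and 0.549N + M = 350.
Substituting M = 350 - 0.549N into the first: N(1 - 1.03·0.549) = 362 - 1.03·350.
So N* = 1.5/0.435 = 3.45, and then M* = 350 - 0.549·3.45 = 348.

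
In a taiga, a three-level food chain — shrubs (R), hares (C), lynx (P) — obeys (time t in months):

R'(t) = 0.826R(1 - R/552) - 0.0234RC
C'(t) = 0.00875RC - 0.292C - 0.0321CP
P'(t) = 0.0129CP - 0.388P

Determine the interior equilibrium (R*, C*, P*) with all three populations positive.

R* ≈ 81.7, C* ≈ 30.1, P* ≈ 13.2

From dP/dt = 0: 0.0129C* = 0.388, so C* = 30.1.
From dR/dt = 0: 0.826(1 - R*/552) = 0.0234·30.1, giving R* = 552·(1 - 0.852) = 81.7.
From dC/dt = 0: 0.00875·81.7 - 0.292 = 0.0321P*, so P* = 0.422/0.0321 = 13.2.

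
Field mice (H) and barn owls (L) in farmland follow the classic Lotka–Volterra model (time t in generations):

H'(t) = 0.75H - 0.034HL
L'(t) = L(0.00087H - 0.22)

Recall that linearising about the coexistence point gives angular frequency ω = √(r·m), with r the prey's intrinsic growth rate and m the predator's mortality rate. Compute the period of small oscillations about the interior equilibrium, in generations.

T ≈ 15.5 generations

Here r = 0.75 and m = 0.22, so r·m = 0.165.
ω = √0.165 = 0.406 per generation, hence T = 2π/ω ≈ 15.5 generations.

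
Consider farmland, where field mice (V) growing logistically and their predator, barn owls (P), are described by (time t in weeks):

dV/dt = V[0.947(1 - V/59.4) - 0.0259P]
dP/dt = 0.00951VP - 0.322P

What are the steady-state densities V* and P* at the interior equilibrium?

From dP/dt = 0 with P > 0: 0.00951V* = 0.322, so V* = 33.9.
Substitute into dV/dt = 0: 0.947(1 - 33.9/59.4) = 0.0259P*.
The bracket is 0.43, giving P* = 0.407/0.0259 = 15.7.

V* ≈ 33.9, P* ≈ 15.7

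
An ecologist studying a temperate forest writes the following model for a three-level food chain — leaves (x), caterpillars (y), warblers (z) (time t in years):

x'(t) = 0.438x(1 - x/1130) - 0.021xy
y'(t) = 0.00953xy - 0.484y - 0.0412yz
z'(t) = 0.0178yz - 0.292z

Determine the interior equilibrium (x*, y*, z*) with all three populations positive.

x* ≈ 241, y* ≈ 16.4, z* ≈ 44.1

From dz/dt = 0: 0.0178y* = 0.292, so y* = 16.4.
From dx/dt = 0: 0.438(1 - x*/1130) = 0.021·16.4, giving x* = 1130·(1 - 0.787) = 241.
From dy/dt = 0: 0.00953·241 - 0.484 = 0.0412z*, so z* = 1.81/0.0412 = 44.1.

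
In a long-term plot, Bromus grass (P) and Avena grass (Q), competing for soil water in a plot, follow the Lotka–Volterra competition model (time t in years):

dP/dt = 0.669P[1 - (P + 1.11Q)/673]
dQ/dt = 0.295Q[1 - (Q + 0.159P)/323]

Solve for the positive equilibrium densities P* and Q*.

Setting both brackets to zero gives the nullclines P + 1.11Q = 673 and 0.159P + Q = 323.
Substituting Q = 323 - 0.159P into the first: P(1 - 1.11·0.159) = 673 - 1.11·323.
So P* = 314/0.824 = 382, and then Q* = 323 - 0.159·382 = 262.

P* ≈ 382, Q* ≈ 262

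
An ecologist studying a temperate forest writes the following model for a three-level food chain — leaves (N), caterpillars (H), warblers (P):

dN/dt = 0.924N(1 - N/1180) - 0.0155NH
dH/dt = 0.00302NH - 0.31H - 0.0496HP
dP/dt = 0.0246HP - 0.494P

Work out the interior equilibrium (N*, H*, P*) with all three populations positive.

N* ≈ 783, H* ≈ 20.1, P* ≈ 41.4

From dP/dt = 0: 0.0246H* = 0.494, so H* = 20.1.
From dN/dt = 0: 0.924(1 - N*/1180) = 0.0155·20.1, giving N* = 1180·(1 - 0.337) = 783.
From dH/dt = 0: 0.00302·783 - 0.31 = 0.0496P*, so P* = 2.05/0.0496 = 41.4.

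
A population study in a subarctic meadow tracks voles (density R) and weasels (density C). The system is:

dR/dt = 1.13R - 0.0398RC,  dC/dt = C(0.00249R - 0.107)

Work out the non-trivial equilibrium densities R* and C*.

R* ≈ 43, C* ≈ 28.4

Set dC/dt = 0 with C > 0: 0.00249R - 0.107 = 0, so R* = 0.107/0.00249 = 43.
Set dR/dt = 0 with R > 0: 1.13 - 0.0398C = 0, so C* = 1.13/0.0398 = 28.4.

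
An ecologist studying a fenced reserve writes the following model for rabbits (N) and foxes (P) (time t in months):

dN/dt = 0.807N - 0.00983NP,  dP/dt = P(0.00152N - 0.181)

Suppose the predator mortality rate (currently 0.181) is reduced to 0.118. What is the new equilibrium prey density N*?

N* ≈ 77.6

At the interior fixed point, setting dP/dt = 0 with P > 0 fixes N* = (predator death rate)/(NP coefficient) — independent of the other coefficients.
With the change, N* = 0.118/0.00152 = 77.6; it falls from 119.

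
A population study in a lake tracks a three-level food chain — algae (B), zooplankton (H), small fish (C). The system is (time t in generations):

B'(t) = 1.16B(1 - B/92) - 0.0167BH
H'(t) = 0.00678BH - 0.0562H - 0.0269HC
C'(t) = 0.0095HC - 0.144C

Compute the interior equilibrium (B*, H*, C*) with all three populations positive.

From dC/dt = 0: 0.0095H* = 0.144, so H* = 15.2.
From dB/dt = 0: 1.16(1 - B*/92) = 0.0167·15.2, giving B* = 92·(1 - 0.218) = 71.9.
From dH/dt = 0: 0.00678·71.9 - 0.0562 = 0.0269C*, so C* = 0.431/0.0269 = 16.

B* ≈ 71.9, H* ≈ 15.2, C* ≈ 16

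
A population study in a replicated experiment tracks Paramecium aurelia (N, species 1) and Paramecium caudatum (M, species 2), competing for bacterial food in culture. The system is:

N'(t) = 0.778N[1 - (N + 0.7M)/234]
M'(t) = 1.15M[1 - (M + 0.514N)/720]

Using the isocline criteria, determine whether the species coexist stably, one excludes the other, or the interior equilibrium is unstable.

Compare the nullcline intercepts: K1/α12 = 234/0.7 = 334 < K2 = 720; K2/α21 = 720/0.514 = 1400 > K1 = 234.
Since the inequalities point opposite ways, species 2 can invade but species 1 cannot.

species 2 excludes species 1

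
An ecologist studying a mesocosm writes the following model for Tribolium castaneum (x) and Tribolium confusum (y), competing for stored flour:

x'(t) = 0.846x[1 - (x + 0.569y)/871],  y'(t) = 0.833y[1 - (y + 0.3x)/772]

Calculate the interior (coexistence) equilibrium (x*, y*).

Setting both brackets to zero gives the nullclines x + 0.569y = 871 and 0.3x + y = 772.
Substituting y = 772 - 0.3x into the first: x(1 - 0.569·0.3) = 871 - 0.569·772.
So x* = 432/0.829 = 521, and then y* = 772 - 0.3·521 = 616.

x* ≈ 521, y* ≈ 616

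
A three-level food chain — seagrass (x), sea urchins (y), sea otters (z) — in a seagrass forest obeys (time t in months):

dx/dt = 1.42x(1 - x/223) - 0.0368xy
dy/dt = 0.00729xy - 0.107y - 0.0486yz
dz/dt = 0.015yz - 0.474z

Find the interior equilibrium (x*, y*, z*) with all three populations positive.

From dz/dt = 0: 0.015y* = 0.474, so y* = 31.6.
From dx/dt = 0: 1.42(1 - x*/223) = 0.0368·31.6, giving x* = 223·(1 - 0.819) = 40.4.
From dy/dt = 0: 0.00729·40.4 - 0.107 = 0.0486z*, so z* = 0.187/0.0486 = 3.86.

x* ≈ 40.4, y* ≈ 31.6, z* ≈ 3.86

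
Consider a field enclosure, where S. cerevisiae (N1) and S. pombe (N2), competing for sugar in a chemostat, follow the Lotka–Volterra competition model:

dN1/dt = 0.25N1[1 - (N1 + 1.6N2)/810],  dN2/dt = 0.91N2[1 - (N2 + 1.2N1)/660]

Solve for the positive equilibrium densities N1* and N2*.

Setting both brackets to zero gives the nullclines N1 + 1.6N2 = 810 and 1.2N1 + N2 = 660.
Substituting N2 = 660 - 1.2N1 into the first: N1(1 - 1.6·1.2) = 810 - 1.6·660.
So N1* = -246/-0.92 = 267, and then N2* = 660 - 1.2·267 = 339.

N1* ≈ 267, N2* ≈ 339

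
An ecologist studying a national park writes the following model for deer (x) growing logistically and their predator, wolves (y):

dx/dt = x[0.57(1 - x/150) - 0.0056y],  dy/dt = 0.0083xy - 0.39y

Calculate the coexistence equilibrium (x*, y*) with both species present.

x* ≈ 47, y* ≈ 69.9

From dy/dt = 0 with y > 0: 0.0083x* = 0.39, so x* = 47.
Substitute into dx/dt = 0: 0.57(1 - 47/150) = 0.0056y*.
The bracket is 0.687, giving y* = 0.391/0.0056 = 69.9.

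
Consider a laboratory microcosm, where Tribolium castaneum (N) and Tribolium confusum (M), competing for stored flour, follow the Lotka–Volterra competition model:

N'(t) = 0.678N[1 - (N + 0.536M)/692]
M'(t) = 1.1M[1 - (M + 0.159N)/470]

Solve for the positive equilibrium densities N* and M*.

N* ≈ 481, M* ≈ 394

Setting both brackets to zero gives the nullclines N + 0.536M = 692 and 0.159N + M = 470.
Substituting M = 470 - 0.159N into the first: N(1 - 0.536·0.159) = 692 - 0.536·470.
So N* = 440/0.915 = 481, and then M* = 470 - 0.159·481 = 394.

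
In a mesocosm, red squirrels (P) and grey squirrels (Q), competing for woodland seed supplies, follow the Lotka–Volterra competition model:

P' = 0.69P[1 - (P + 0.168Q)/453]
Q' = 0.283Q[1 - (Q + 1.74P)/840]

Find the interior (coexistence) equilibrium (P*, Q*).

Setting both brackets to zero gives the nullclines P + 0.168Q = 453 and 1.74P + Q = 840.
Substituting Q = 840 - 1.74P into the first: P(1 - 0.168·1.74) = 453 - 0.168·840.
So P* = 312/0.708 = 441, and then Q* = 840 - 1.74·441 = 73.2.

P* ≈ 441, Q* ≈ 73.2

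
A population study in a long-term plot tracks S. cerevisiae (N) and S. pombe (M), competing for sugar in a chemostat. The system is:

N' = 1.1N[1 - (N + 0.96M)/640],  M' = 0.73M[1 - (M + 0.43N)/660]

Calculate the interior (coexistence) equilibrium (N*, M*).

N* ≈ 10.9, M* ≈ 655

Setting both brackets to zero gives the nullclines N + 0.96M = 640 and 0.43N + M = 660.
Substituting M = 660 - 0.43N into the first: N(1 - 0.96·0.43) = 640 - 0.96·660.
So N* = 6.4/0.587 = 10.9, and then M* = 660 - 0.43·10.9 = 655.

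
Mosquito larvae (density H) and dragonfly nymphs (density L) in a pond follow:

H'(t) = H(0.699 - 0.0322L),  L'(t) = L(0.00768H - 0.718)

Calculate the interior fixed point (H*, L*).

H* ≈ 93.5, L* ≈ 21.7

Set dL/dt = 0 with L > 0: 0.00768H - 0.718 = 0, so H* = 0.718/0.00768 = 93.5.
Set dH/dt = 0 with H > 0: 0.699 - 0.0322L = 0, so L* = 0.699/0.0322 = 21.7.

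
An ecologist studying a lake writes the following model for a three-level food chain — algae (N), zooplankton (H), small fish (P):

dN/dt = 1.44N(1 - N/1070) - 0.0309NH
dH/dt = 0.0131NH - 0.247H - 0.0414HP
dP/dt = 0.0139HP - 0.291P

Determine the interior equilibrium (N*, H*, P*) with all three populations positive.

N* ≈ 589, H* ≈ 20.9, P* ≈ 181

From dP/dt = 0: 0.0139H* = 0.291, so H* = 20.9.
From dN/dt = 0: 1.44(1 - N*/1070) = 0.0309·20.9, giving N* = 1070·(1 - 0.449) = 589.
From dH/dt = 0: 0.0131·589 - 0.247 = 0.0414P*, so P* = 7.47/0.0414 = 181.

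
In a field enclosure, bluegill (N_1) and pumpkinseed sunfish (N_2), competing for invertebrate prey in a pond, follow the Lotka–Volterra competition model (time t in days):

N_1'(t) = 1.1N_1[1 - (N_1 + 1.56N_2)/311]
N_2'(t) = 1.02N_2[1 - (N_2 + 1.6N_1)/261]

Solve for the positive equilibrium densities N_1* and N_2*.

N_1* ≈ 64.3, N_2* ≈ 158

Setting both brackets to zero gives the nullclines N_1 + 1.56N_2 = 311 and 1.6N_1 + N_2 = 261.
Substituting N_2 = 261 - 1.6N_1 into the first: N_1(1 - 1.56·1.6) = 311 - 1.56·261.
So N_1* = -96.2/-1.5 = 64.3, and then N_2* = 261 - 1.6·64.3 = 158.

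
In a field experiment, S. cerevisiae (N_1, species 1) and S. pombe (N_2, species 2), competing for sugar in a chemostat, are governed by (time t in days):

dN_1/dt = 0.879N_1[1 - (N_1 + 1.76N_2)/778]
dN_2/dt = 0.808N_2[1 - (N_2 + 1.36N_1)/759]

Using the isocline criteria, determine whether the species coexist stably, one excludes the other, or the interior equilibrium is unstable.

unstable coexistence (outcome depends on initial conditions)

Compare the nullcline intercepts: K1/α12 = 778/1.76 = 442 < K2 = 759; K2/α21 = 759/1.36 = 558 < K1 = 778.
Since both are reversed, neither can invade when rare; the interior point is a saddle.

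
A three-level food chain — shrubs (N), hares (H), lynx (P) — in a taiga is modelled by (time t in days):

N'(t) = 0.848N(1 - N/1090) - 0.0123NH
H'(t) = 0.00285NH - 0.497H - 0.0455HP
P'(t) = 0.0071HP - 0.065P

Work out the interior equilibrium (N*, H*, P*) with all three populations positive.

N* ≈ 945, H* ≈ 9.15, P* ≈ 48.3

From dP/dt = 0: 0.0071H* = 0.065, so H* = 9.15.
From dN/dt = 0: 0.848(1 - N*/1090) = 0.0123·9.15, giving N* = 1090·(1 - 0.133) = 945.
From dH/dt = 0: 0.00285·945 - 0.497 = 0.0455P*, so P* = 2.2/0.0455 = 48.3.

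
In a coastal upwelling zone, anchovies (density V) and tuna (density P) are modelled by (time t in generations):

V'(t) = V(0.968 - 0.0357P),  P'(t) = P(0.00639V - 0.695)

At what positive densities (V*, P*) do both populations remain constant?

V* ≈ 109, P* ≈ 27.1

Set dP/dt = 0 with P > 0: 0.00639V - 0.695 = 0, so V* = 0.695/0.00639 = 109.
Set dV/dt = 0 with V > 0: 0.968 - 0.0357P = 0, so P* = 0.968/0.0357 = 27.1.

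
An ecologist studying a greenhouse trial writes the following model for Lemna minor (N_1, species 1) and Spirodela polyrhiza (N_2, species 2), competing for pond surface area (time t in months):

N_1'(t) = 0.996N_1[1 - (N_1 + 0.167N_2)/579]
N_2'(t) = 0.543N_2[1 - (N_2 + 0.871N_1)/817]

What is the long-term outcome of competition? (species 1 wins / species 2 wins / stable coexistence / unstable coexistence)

Compare the nullcline intercepts: K1/α12 = 579/0.167 = 3470 > K2 = 817; K2/α21 = 817/0.871 = 938 > K1 = 579.
Since both inequalities hold, each species can invade when rare, so the interior equilibrium is stable.

stable coexistence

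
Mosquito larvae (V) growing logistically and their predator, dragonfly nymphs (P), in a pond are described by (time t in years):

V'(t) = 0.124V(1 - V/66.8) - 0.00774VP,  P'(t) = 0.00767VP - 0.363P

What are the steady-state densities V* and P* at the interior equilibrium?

From dP/dt = 0 with P > 0: 0.00767V* = 0.363, so V* = 47.3.
Substitute into dV/dt = 0: 0.124(1 - 47.3/66.8) = 0.00774P*.
The bracket is 0.292, giving P* = 0.0361/0.00774 = 4.67.

V* ≈ 47.3, P* ≈ 4.67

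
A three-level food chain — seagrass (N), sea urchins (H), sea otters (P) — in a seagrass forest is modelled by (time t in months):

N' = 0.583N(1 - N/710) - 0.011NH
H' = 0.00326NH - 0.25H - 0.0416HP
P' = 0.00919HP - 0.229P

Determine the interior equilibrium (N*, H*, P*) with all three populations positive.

N* ≈ 376, H* ≈ 24.9, P* ≈ 23.5

From dP/dt = 0: 0.00919H* = 0.229, so H* = 24.9.
From dN/dt = 0: 0.583(1 - N*/710) = 0.011·24.9, giving N* = 710·(1 - 0.47) = 376.
From dH/dt = 0: 0.00326·376 - 0.25 = 0.0416P*, so P* = 0.976/0.0416 = 23.5.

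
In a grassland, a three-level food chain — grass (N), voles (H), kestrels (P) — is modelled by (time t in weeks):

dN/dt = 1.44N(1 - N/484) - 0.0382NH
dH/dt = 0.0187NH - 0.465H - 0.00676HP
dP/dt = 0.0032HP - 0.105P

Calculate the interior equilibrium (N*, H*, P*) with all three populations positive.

From dP/dt = 0: 0.0032H* = 0.105, so H* = 32.8.
From dN/dt = 0: 1.44(1 - N*/484) = 0.0382·32.8, giving N* = 484·(1 - 0.87) = 62.7.
From dH/dt = 0: 0.0187·62.7 - 0.465 = 0.00676P*, so P* = 0.708/0.00676 = 105.

N* ≈ 62.7, H* ≈ 32.8, P* ≈ 105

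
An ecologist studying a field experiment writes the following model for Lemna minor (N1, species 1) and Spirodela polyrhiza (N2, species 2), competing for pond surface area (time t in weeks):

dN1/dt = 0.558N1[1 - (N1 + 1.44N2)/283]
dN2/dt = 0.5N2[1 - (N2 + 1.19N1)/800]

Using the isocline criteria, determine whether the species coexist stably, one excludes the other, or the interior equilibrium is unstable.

species 2 excludes species 1

Compare the nullcline intercepts: K1/α12 = 283/1.44 = 197 < K2 = 800; K2/α21 = 800/1.19 = 672 > K1 = 283.
Since the inequalities point opposite ways, species 2 can invade but species 1 cannot.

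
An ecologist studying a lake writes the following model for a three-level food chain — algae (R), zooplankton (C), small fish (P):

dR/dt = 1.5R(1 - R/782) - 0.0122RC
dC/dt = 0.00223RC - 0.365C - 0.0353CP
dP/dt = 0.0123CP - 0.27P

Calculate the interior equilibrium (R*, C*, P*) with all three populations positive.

R* ≈ 642, C* ≈ 22, P* ≈ 30.2

From dP/dt = 0: 0.0123C* = 0.27, so C* = 22.
From dR/dt = 0: 1.5(1 - R*/782) = 0.0122·22, giving R* = 782·(1 - 0.179) = 642.
From dC/dt = 0: 0.00223·642 - 0.365 = 0.0353P*, so P* = 1.07/0.0353 = 30.2.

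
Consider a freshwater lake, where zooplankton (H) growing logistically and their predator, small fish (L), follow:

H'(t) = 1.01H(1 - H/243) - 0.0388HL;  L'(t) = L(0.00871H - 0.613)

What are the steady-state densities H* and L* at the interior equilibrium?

From dL/dt = 0 with L > 0: 0.00871H* = 0.613, so H* = 70.4.
Substitute into dH/dt = 0: 1.01(1 - 70.4/243) = 0.0388L*.
The bracket is 0.71, giving L* = 0.717/0.0388 = 18.5.

H* ≈ 70.4, L* ≈ 18.5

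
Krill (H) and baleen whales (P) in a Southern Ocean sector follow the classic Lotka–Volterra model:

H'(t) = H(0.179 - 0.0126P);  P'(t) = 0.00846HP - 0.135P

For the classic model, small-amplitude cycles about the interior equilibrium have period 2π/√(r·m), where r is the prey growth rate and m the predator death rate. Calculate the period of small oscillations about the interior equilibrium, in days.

Here r = 0.179 and m = 0.135, so r·m = 0.0242.
ω = √0.0242 = 0.155 per day, hence T = 2π/ω ≈ 40.4 days.

T ≈ 40.4 days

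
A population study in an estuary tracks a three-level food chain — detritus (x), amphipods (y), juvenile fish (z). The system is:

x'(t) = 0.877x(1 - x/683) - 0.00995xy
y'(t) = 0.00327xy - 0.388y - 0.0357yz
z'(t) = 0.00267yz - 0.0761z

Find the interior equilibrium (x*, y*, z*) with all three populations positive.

x* ≈ 462, y* ≈ 28.5, z* ≈ 31.5

From dz/dt = 0: 0.00267y* = 0.0761, so y* = 28.5.
From dx/dt = 0: 0.877(1 - x*/683) = 0.00995·28.5, giving x* = 683·(1 - 0.323) = 462.
From dy/dt = 0: 0.00327·462 - 0.388 = 0.0357z*, so z* = 1.12/0.0357 = 31.5.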